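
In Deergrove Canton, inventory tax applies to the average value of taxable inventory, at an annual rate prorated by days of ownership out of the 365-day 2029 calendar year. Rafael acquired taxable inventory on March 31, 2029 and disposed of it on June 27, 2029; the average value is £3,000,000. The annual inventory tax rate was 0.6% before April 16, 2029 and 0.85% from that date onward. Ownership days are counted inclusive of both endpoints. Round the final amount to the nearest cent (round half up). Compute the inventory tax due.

March 31 – April 15, 2029: 16 days at 0.6% → £3,000,000 × 0.6% × 16/365 = £789.0411
April 16 – June 27, 2029: 73 days at 0.85% → £3,000,000 × 0.85% × 73/365 = £5,100.0000
Total = £5,889.0411

£5,889.04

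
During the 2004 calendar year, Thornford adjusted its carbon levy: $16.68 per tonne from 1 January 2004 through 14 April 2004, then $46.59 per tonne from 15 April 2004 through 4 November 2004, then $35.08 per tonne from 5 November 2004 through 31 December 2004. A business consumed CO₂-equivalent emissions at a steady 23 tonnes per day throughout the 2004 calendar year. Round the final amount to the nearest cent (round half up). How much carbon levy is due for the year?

1 January – 14 April 2004: 105 days × 23 tonnes/day = 2,415 tonnes at $16.68/tonne → $40,282.20
15 April – 4 November 2004: 204 days × 23 tonnes/day = 4,692 tonnes at $46.59/tonne → $218,600.28
5 November – 31 December 2004: 57 days × 23 tonnes/day = 1,311 tonnes at $35.08/tonne → $45,989.88

$304,872.36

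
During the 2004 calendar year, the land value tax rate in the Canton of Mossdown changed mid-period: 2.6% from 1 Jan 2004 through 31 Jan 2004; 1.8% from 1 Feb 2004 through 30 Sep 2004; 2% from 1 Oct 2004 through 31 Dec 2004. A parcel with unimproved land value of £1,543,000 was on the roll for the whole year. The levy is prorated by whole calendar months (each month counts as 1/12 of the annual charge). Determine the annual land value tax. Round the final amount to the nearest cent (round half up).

1 Jan – 31 Jan 2004: 1 month at 2.6% → £1,543,000 × 2.6% × 1/12 = £3,343.1667
1 Feb – 30 Sep 2004: 8 months at 1.8% → £1,543,000 × 1.8% × 8/12 = £18,516.0000
1 Oct – 31 Dec 2004: 3 months at 2% → £1,543,000 × 2% × 3/12 = £7,715.0000
Total = £29,574.1667

£29,574.17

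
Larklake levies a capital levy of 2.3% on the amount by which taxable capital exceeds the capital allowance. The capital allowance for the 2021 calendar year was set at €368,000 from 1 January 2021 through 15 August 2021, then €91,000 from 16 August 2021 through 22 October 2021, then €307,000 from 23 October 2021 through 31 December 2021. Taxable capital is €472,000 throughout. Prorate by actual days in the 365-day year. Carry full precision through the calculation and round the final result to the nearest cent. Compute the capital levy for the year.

1 January – 15 August 2021: 227 days, exemption €368,000 → (€472,000 − €368,000) × 2.3% × 227/365 = €1,487.6274
16 August – 22 October 2021: 68 days, exemption €91,000 → (€472,000 − €91,000) × 2.3% × 68/365 = €1,632.5589
23 October – 31 December 2021: 70 days, exemption €307,000 → (€472,000 − €307,000) × 2.3% × 70/365 = €727.8082
Total = €3,847.9945

€3,847.99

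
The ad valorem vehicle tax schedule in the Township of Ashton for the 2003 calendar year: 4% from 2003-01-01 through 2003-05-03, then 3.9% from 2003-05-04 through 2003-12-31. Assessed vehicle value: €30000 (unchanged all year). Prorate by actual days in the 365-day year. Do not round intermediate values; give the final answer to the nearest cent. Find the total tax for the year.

€1180.11

2003-01-01 to 2003-05-03: 123 days at 4% → €30000 × 4% × 123/365 = €404.3836
2003-05-04 to 2003-12-31: 242 days at 3.9% → €30000 × 3.9% × 242/365 = €775.7260
Total = €1180.1096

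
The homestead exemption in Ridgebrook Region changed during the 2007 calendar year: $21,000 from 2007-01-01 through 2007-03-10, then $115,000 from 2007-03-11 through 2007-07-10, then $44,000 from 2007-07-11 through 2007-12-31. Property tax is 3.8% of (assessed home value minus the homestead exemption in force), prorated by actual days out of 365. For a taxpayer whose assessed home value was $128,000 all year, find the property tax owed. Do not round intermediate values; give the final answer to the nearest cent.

2007-01-01 to 2007-03-10: 69 days, exemption $21,000 → ($128,000 − $21,000) × 3.8% × 69/365 = $768.6411
2007-03-11 to 2007-07-10: 122 days, exemption $115,000 → ($128,000 − $115,000) × 3.8% × 122/365 = $165.1178
2007-07-11 to 2007-12-31: 174 days, exemption $44,000 → ($128,000 − $44,000) × 3.8% × 174/365 = $1,521.6658
Total = $2,455.4247

$2,455.42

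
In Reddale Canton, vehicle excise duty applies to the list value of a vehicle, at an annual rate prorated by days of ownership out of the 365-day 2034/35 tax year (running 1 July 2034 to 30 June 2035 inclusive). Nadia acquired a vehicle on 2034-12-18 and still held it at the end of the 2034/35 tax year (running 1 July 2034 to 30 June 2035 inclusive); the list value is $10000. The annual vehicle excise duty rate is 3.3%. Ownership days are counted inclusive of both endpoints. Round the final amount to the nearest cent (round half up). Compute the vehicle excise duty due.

Days held (2034-12-18 to 2035-06-30): 195 out of 365
Tax = $10000 × 3.3% × 195/365 = $176.3014

$176.30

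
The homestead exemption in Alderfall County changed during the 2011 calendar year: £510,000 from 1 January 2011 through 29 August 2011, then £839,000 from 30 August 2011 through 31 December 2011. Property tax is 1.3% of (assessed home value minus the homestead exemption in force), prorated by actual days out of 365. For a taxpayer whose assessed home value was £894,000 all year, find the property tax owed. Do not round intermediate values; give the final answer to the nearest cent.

1 January – 29 August 2011: 241 days, exemption £510,000 → (£894,000 − £510,000) × 1.3% × 241/365 = £3,296.0877
30 August – 31 December 2011: 124 days, exemption £839,000 → (£894,000 − £839,000) × 1.3% × 124/365 = £242.9041
Total = £3,538.9918

£3,538.99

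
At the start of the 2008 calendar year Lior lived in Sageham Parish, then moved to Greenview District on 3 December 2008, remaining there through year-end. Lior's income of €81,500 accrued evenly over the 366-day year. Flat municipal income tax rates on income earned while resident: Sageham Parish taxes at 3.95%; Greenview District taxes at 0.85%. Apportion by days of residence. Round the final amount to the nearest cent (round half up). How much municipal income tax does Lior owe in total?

€3,019.06

Sageham Parish, 1 January – 2 December 2008: 337 days → €81,500 × 3.95% × 337/366 = €2,964.1728
Greenview District, 3 December – 31 December 2008: 29 days → €81,500 × 0.85% × 29/366 = €54.8900
Total = €3,019.0628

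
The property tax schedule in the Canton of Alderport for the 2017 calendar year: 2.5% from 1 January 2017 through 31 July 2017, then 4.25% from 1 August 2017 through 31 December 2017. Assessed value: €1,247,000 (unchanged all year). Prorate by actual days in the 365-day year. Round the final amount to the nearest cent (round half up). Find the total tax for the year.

€40,322.51

1 January – 31 July 2017: 212 days at 2.5% → €1,247,000 × 2.5% × 212/365 = €18,107.1233
1 August – 31 December 2017: 153 days at 4.25% → €1,247,000 × 4.25% × 153/365 = €22,215.3904
Total = €40,322.5137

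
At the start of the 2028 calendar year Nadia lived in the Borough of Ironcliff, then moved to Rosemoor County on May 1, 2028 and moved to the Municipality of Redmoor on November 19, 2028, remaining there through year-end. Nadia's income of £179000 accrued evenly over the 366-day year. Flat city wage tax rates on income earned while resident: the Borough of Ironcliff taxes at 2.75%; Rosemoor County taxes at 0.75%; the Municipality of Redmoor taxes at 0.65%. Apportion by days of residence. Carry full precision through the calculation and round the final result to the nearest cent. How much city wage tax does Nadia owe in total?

The Borough of Ironcliff, January 1 – April 30, 2028: 121 days → £179000 × 2.75% × 121/366 = £1627.3839
Rosemoor County, May 1 – November 18, 2028: 202 days → £179000 × 0.75% × 202/366 = £740.9426
The Municipality of Redmoor, November 19 – December 31, 2028: 43 days → £179000 × 0.65% × 43/366 = £136.6954
Total = £2505.0219

£2505.02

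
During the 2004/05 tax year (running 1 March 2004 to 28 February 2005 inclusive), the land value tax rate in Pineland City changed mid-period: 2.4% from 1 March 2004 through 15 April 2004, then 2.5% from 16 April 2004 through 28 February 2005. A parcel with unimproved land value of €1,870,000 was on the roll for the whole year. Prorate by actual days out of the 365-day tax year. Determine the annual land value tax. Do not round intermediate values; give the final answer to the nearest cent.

€46,514.33

1 March – 15 April 2004: 46 days at 2.4% → €1,870,000 × 2.4% × 46/365 = €5,656.1096
16 April 2004 – 28 February 2005: 319 days at 2.5% → €1,870,000 × 2.5% × 319/365 = €40,858.2192
Total = €46,514.3288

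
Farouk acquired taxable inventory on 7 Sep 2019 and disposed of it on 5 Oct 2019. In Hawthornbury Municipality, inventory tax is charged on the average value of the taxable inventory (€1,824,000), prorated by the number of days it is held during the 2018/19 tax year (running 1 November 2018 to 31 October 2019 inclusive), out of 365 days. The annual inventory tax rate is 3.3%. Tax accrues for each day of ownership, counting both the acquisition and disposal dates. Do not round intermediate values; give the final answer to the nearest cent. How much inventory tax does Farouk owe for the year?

Days held (7 Sep – 5 Oct 2019): 29 out of 365
Tax = €1,824,000 × 3.3% × 29/365 = €4,782.3781

€4,782.38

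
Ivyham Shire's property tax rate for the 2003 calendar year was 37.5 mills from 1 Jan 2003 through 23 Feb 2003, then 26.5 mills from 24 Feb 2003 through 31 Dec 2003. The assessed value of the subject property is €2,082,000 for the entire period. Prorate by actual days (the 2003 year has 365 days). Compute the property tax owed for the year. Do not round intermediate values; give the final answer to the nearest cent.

1 Jan – 23 Feb 2003: 54 days at 37.5 mills → €2,082,000 × 3.75% × 54/365 = €11,550.8219
24 Feb – 31 Dec 2003: 311 days at 26.5 mills → €2,082,000 × 2.65% × 311/365 = €47,010.4192
Total = €58,561.2411

€58,561.24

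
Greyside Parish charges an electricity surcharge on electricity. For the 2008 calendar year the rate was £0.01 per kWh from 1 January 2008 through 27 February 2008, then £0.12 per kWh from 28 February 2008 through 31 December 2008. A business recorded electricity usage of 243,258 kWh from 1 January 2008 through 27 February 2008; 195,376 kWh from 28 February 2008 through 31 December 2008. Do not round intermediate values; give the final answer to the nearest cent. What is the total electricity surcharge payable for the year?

1 January – 27 February 2008: 243,258 kWh at £0.01/kWh → £2,432.58
28 February – 31 December 2008: 195,376 kWh at £0.12/kWh → £23,445.12

£25,877.70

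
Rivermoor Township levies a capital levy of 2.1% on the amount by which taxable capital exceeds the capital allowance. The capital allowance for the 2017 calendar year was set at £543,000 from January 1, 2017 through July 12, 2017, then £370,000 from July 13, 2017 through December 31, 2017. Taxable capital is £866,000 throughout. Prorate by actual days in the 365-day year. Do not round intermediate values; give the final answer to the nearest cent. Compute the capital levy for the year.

£8,494.99

January 1 – July 12, 2017: 193 days, exemption £543,000 → (£866,000 − £543,000) × 2.1% × 193/365 = £3,586.6274
July 13 – December 31, 2017: 172 days, exemption £370,000 → (£866,000 − £370,000) × 2.1% × 172/365 = £4,908.3616
Total = £8,494.9890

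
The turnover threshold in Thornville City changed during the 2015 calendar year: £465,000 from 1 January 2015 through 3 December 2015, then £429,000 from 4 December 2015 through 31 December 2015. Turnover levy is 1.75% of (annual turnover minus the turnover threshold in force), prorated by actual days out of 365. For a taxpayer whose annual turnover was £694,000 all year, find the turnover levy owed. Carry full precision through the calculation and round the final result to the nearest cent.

1 January – 3 December 2015: 337 days, exemption £465,000 → (£694,000 − £465,000) × 1.75% × 337/365 = £3,700.0753
4 December – 31 December 2015: 28 days, exemption £429,000 → (£694,000 − £429,000) × 1.75% × 28/365 = £355.7534
Total = £4,055.8288

£4,055.83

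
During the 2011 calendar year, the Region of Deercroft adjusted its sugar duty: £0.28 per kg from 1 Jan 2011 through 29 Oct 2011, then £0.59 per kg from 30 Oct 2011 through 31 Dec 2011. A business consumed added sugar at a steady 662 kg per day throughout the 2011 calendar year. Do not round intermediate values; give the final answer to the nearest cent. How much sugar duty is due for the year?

1 Jan – 29 Oct 2011: 302 days × 662 kg/day = 199,924 kg at £0.28/kg → £55,978.72
30 Oct – 31 Dec 2011: 63 days × 662 kg/day = 41,706 kg at £0.59/kg → £24,606.54

£80,585.26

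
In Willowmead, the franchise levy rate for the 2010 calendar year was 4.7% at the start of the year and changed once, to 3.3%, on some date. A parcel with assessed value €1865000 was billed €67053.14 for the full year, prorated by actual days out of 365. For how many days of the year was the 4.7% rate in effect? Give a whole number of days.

77 days

Let d = days at the first rate; then 365 − d days at the second rate.
€1865000 × [4.7%·d + 3.3%·(365−d)] / 365 = €67053.14
Solving gives d = 77, so the new rate took effect on 19 March 2010.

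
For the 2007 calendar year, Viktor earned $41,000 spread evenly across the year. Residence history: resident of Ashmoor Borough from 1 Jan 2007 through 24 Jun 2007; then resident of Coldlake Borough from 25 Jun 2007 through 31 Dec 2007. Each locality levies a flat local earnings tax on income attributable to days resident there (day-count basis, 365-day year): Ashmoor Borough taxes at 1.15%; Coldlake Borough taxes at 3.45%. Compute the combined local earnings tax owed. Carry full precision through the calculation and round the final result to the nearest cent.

$962.38

Ashmoor Borough, 1 Jan – 24 Jun 2007: 175 days → $41,000 × 1.15% × 175/365 = $226.0616
Coldlake Borough, 25 Jun – 31 Dec 2007: 190 days → $41,000 × 3.45% × 190/365 = $736.3151
Total = $962.3767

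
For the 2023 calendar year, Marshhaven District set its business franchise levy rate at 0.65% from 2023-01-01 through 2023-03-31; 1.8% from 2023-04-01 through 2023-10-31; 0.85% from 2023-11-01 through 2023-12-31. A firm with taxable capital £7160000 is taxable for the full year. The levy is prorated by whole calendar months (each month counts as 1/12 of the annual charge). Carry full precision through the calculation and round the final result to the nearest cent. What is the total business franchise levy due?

2023-01-01 to 2023-03-31: 3 months at 0.65% → £7160000 × 0.65% × 3/12 = £11635.0000
2023-04-01 to 2023-10-31: 7 months at 1.8% → £7160000 × 1.8% × 7/12 = £75180.0000
2023-11-01 to 2023-12-31: 2 months at 0.85% → £7160000 × 0.85% × 2/12 = £10143.3333
Total = £96958.3333

£96958.33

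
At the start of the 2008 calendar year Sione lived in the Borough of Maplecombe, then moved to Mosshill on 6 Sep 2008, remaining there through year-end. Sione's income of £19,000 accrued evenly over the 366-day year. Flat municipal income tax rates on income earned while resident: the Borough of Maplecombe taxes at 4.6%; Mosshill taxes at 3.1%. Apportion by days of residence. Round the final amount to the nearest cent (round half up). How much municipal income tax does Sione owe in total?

£782.89

The Borough of Maplecombe, 1 Jan – 5 Sep 2008: 249 days → £19,000 × 4.6% × 249/366 = £594.6066
Mosshill, 6 Sep – 31 Dec 2008: 117 days → £19,000 × 3.1% × 117/366 = £188.2869
Total = £782.8934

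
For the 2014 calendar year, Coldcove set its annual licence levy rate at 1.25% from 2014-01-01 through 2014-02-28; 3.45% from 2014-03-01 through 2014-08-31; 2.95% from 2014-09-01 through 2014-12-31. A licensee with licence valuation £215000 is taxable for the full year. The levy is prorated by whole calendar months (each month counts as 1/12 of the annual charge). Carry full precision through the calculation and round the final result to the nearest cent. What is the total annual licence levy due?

£6270.83

2014-01-01 to 2014-02-28: 2 months at 1.25% → £215000 × 1.25% × 2/12 = £447.9167
2014-03-01 to 2014-08-31: 6 months at 3.45% → £215000 × 3.45% × 6/12 = £3708.7500
2014-09-01 to 2014-12-31: 4 months at 2.95% → £215000 × 2.95% × 4/12 = £2114.1667
Total = £6270.8333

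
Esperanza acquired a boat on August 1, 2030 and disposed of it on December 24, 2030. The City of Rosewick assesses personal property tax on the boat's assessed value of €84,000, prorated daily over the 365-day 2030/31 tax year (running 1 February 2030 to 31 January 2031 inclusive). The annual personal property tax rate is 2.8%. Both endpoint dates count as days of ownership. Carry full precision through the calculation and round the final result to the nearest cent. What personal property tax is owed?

Days held (August 1 – December 24, 2030): 146 out of 365
Tax = €84,000 × 2.8% × 146/365 = €940.8000

€940.80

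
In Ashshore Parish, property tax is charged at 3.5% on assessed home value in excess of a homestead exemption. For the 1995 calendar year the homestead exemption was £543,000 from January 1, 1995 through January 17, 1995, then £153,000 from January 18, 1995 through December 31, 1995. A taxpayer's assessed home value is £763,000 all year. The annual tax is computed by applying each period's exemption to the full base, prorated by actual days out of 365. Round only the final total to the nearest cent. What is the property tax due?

January 1 – January 17, 1995: 17 days, exemption £543,000 → (£763,000 − £543,000) × 3.5% × 17/365 = £358.6301
January 18 – December 31, 1995: 348 days, exemption £153,000 → (£763,000 − £153,000) × 3.5% × 348/365 = £20,355.6164
Total = £20,714.2466

£20,714.25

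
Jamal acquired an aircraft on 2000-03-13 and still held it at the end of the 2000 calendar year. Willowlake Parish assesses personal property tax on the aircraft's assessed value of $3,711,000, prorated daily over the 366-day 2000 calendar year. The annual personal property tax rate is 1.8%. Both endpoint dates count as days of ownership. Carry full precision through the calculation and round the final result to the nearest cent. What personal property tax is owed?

$53,657.41

Days held (2000-03-13 to 2000-12-31): 294 out of 366
Tax = $3,711,000 × 1.8% × 294/366 = $53,657.4098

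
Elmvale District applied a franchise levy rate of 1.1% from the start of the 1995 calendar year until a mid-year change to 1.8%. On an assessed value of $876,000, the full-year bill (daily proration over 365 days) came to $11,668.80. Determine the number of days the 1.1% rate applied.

Let d = days at the first rate; then 365 − d days at the second rate.
$876,000 × [1.1%·d + 1.8%·(365−d)] / 365 = $11,668.80
Solving gives d = 244, so the new rate took effect on 2 September 1995.

244 days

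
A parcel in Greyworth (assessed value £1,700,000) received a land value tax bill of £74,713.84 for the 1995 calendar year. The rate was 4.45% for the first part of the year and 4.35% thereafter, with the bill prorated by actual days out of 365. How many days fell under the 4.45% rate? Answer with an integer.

164 days

Let d = days at the first rate; then 365 − d days at the second rate.
£1,700,000 × [4.45%·d + 4.35%·(365−d)] / 365 = £74,713.84
Solving gives d = 164, so the new rate took effect on 14 Jun 1995.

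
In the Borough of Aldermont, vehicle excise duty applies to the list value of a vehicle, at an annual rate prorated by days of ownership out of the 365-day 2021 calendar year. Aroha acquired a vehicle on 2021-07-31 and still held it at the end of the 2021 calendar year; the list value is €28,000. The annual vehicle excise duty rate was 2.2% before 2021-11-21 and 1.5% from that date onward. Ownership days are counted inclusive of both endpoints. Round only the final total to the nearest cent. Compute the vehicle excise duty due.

€237.88

2021-07-31 to 2021-11-20: 113 days at 2.2% → €28,000 × 2.2% × 113/365 = €190.7068
2021-11-21 to 2021-12-31: 41 days at 1.5% → €28,000 × 1.5% × 41/365 = €47.1781
Total = €237.8849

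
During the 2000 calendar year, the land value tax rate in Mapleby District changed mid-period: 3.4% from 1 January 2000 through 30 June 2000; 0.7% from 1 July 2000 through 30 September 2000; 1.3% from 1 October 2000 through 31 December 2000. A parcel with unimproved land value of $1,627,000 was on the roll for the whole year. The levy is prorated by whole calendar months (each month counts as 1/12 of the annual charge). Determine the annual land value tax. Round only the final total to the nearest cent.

1 January – 30 June 2000: 6 months at 3.4% → $1,627,000 × 3.4% × 6/12 = $27,659.0000
1 July – 30 September 2000: 3 months at 0.7% → $1,627,000 × 0.7% × 3/12 = $2,847.2500
1 October – 31 December 2000: 3 months at 1.3% → $1,627,000 × 1.3% × 3/12 = $5,287.7500
Total = $35,794.0000

$35,794.00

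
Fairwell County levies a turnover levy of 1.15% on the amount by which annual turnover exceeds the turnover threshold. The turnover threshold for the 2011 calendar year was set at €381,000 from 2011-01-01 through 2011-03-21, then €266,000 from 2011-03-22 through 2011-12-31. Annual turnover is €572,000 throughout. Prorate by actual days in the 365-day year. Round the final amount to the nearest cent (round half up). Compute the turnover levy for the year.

€3,229.14

2011-01-01 to 2011-03-21: 80 days, exemption €381,000 → (€572,000 − €381,000) × 1.15% × 80/365 = €481.4247
2011-03-22 to 2011-12-31: 285 days, exemption €266,000 → (€572,000 − €266,000) × 1.15% × 285/365 = €2,747.7123
Total = €3,229.1370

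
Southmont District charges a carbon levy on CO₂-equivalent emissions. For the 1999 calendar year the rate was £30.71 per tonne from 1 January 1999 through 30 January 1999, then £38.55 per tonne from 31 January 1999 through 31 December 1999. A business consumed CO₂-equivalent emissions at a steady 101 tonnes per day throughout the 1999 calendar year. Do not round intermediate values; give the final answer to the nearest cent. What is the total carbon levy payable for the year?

1 January – 30 January 1999: 30 days × 101 tonnes/day = 3,030 tonnes at £30.71/tonne → £93051.30
31 January – 31 December 1999: 335 days × 101 tonnes/day = 33,835 tonnes at £38.55/tonne → £1304339.25

£1397390.55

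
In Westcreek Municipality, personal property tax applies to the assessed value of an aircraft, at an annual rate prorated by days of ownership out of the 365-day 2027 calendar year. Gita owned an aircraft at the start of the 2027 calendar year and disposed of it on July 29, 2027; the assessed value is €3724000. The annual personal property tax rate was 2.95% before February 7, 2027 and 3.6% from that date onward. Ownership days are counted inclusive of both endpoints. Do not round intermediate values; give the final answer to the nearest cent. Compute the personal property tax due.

January 1 – February 6, 2027: 37 days at 2.95% → €3724000 × 2.95% × 37/365 = €11136.2904
February 7 – July 29, 2027: 173 days at 3.6% → €3724000 × 3.6% × 173/365 = €63542.6630
Total = €74678.9534

€74678.95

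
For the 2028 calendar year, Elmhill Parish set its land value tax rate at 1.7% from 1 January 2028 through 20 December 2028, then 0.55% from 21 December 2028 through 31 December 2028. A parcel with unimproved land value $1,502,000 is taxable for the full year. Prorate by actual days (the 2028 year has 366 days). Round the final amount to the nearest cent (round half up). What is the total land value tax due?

1 January – 20 December 2028: 355 days at 1.7% → $1,502,000 × 1.7% × 355/366 = $24,766.5847
21 December – 31 December 2028: 11 days at 0.55% → $1,502,000 × 0.55% × 11/366 = $248.2814
Total = $25,014.8661

$25,014.87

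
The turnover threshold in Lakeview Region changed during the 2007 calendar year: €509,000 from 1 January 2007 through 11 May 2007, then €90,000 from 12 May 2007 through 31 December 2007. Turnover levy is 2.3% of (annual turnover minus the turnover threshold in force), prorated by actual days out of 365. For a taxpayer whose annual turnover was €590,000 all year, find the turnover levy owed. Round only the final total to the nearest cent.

€8,041.24

1 January – 11 May 2007: 131 days, exemption €509,000 → (€590,000 − €509,000) × 2.3% × 131/365 = €668.6384
12 May – 31 December 2007: 234 days, exemption €90,000 → (€590,000 − €90,000) × 2.3% × 234/365 = €7,372.6027
Total = €8,041.2411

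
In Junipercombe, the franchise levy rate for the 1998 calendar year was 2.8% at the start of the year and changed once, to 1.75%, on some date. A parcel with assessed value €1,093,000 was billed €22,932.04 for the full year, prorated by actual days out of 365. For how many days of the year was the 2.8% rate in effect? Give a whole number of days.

Let d = days at the first rate; then 365 − d days at the second rate.
€1,093,000 × [2.8%·d + 1.75%·(365−d)] / 365 = €22,932.04
Solving gives d = 121, so the new rate took effect on May 2, 1998.

121 days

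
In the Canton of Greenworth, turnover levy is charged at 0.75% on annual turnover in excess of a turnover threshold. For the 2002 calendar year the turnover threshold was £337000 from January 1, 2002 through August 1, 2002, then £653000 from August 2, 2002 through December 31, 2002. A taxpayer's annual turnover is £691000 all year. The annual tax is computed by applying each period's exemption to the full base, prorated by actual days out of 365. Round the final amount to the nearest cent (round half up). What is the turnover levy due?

January 1 – August 1, 2002: 213 days, exemption £337000 → (£691000 − £337000) × 0.75% × 213/365 = £1549.3562
August 2 – December 31, 2002: 152 days, exemption £653000 → (£691000 − £653000) × 0.75% × 152/365 = £118.6849
Total = £1668.0411

£1668.04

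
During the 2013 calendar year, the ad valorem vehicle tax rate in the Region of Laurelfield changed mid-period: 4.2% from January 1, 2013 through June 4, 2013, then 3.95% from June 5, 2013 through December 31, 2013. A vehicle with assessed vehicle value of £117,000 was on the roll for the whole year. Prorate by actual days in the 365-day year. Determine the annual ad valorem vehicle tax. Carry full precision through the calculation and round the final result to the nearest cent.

January 1 – June 4, 2013: 155 days at 4.2% → £117,000 × 4.2% × 155/365 = £2,086.7671
June 5 – December 31, 2013: 210 days at 3.95% → £117,000 × 3.95% × 210/365 = £2,658.9452
Total = £4,745.7123

£4,745.71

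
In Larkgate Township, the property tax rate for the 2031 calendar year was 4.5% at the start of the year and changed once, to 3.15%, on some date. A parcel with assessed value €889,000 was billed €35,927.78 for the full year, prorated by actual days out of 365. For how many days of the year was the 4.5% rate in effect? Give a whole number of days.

241 days

Let d = days at the first rate; then 365 − d days at the second rate.
€889,000 × [4.5%·d + 3.15%·(365−d)] / 365 = €35,927.78
Solving gives d = 241, so the new rate took effect on August 30, 2031.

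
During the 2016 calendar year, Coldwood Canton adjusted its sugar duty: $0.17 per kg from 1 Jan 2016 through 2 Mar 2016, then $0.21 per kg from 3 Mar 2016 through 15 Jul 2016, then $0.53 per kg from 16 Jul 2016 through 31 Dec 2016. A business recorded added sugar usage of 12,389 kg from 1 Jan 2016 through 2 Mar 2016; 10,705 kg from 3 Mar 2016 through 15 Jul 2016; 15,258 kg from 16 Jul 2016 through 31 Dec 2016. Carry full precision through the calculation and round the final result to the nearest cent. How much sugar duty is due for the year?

1 Jan – 2 Mar 2016: 12,389 kg at $0.17/kg → $2106.13
3 Mar – 15 Jul 2016: 10,705 kg at $0.21/kg → $2248.05
16 Jul – 31 Dec 2016: 15,258 kg at $0.53/kg → $8086.74

$12440.92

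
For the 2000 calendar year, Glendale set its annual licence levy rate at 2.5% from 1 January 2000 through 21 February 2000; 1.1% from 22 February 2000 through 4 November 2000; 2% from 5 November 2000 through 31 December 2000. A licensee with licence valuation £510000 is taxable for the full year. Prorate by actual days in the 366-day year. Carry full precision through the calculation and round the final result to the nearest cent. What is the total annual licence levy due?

£7339.26

1 January – 21 February 2000: 52 days at 2.5% → £510000 × 2.5% × 52/366 = £1811.4754
22 February – 4 November 2000: 257 days at 1.1% → £510000 × 1.1% × 257/366 = £3939.2623
5 November – 31 December 2000: 57 days at 2% → £510000 × 2% × 57/366 = £1588.5246
Total = £7339.2623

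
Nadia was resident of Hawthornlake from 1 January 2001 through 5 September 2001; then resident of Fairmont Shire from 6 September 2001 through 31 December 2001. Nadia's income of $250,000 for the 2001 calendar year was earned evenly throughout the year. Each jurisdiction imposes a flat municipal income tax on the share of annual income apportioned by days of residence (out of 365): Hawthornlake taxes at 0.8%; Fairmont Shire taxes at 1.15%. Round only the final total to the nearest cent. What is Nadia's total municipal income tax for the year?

Hawthornlake, 1 January – 5 September 2001: 248 days → $250,000 × 0.8% × 248/365 = $1,358.9041
Fairmont Shire, 6 September – 31 December 2001: 117 days → $250,000 × 1.15% × 117/365 = $921.5753
Total = $2,280.4795

$2,280.48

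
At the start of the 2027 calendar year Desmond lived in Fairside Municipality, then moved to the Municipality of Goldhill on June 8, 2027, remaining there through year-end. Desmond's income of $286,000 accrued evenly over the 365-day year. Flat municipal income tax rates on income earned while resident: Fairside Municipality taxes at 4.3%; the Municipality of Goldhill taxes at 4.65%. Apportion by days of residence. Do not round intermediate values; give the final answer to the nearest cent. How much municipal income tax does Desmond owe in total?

Fairside Municipality, January 1 – June 7, 2027: 158 days → $286,000 × 4.3% × 158/365 = $5,323.5178
The Municipality of Goldhill, June 8 – December 31, 2027: 207 days → $286,000 × 4.65% × 207/365 = $7,542.1726
Total = $12,865.6904

$12,865.69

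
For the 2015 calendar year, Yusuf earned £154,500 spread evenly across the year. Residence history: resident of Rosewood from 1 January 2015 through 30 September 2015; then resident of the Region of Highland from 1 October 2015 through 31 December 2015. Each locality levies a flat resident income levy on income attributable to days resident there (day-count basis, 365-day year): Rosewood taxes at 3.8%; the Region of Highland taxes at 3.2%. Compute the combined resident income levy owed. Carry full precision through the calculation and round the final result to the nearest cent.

£5,637.35

Rosewood, 1 January – 30 September 2015: 273 days → £154,500 × 3.8% × 273/365 = £4,391.1863
The Region of Highland, 1 October – 31 December 2015: 92 days → £154,500 × 3.2% × 92/365 = £1,246.1589
Total = £5,637.3452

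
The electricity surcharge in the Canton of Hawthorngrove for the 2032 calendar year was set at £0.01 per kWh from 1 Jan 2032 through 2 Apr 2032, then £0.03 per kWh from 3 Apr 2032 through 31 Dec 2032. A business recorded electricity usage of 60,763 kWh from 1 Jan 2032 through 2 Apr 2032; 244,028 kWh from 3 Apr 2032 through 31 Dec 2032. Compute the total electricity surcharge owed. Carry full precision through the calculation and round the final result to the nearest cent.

1 Jan – 2 Apr 2032: 60,763 kWh at £0.01/kWh → £607.63
3 Apr – 31 Dec 2032: 244,028 kWh at £0.03/kWh → £7,320.84

£7,928.47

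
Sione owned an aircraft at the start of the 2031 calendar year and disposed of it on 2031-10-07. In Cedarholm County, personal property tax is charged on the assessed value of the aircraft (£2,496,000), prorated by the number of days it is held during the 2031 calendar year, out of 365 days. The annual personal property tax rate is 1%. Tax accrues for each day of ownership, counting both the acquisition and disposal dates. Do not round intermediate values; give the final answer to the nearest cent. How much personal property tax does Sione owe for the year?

Days held (2031-01-01 to 2031-10-07): 280 out of 365
Tax = £2,496,000 × 1% × 280/365 = £19,147.3973

£19,147.40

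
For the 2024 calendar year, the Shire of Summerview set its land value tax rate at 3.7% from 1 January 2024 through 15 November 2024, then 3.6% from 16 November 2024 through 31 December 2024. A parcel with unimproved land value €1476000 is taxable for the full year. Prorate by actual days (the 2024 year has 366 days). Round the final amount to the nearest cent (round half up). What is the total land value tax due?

€54426.49

1 January – 15 November 2024: 320 days at 3.7% → €1476000 × 3.7% × 320/366 = €47748.1967
16 November – 31 December 2024: 46 days at 3.6% → €1476000 × 3.6% × 46/366 = €6678.2951
Total = €54426.4918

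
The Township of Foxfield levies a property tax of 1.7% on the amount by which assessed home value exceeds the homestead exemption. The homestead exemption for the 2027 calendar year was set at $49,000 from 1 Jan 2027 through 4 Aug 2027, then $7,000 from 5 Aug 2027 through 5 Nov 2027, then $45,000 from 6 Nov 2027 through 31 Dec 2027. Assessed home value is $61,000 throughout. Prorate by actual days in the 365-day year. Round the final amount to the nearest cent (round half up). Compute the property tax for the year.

$396.36

1 Jan – 4 Aug 2027: 216 days, exemption $49,000 → ($61,000 − $49,000) × 1.7% × 216/365 = $120.7233
5 Aug – 5 Nov 2027: 93 days, exemption $7,000 → ($61,000 − $7,000) × 1.7% × 93/365 = $233.9014
6 Nov – 31 Dec 2027: 56 days, exemption $45,000 → ($61,000 − $45,000) × 1.7% × 56/365 = $41.7315
Total = $396.3562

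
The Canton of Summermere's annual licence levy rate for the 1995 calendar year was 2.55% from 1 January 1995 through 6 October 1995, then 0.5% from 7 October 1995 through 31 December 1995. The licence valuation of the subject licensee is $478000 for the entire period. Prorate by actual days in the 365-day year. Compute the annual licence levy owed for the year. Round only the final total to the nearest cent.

$9880.19

1 January – 6 October 1995: 279 days at 2.55% → $478000 × 2.55% × 279/365 = $9317.0712
7 October – 31 December 1995: 86 days at 0.5% → $478000 × 0.5% × 86/365 = $563.1233
Total = $9880.1945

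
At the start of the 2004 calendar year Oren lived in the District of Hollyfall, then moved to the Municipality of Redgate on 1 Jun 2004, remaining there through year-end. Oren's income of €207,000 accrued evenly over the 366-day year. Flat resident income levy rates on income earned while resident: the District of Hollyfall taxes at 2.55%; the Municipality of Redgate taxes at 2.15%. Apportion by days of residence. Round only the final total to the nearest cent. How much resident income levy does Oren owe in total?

€4,794.37

The District of Hollyfall, 1 Jan – 31 May 2004: 152 days → €207,000 × 2.55% × 152/366 = €2,192.1639
The Municipality of Redgate, 1 Jun – 31 Dec 2004: 214 days → €207,000 × 2.15% × 214/366 = €2,602.2049
Total = €4,794.3689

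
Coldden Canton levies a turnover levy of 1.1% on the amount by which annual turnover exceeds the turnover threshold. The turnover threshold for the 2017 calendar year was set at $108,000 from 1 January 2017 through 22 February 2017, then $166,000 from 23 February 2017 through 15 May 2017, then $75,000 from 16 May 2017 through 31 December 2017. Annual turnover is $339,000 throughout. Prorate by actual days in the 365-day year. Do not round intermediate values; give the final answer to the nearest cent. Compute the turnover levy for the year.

$2,626.41

1 January – 22 February 2017: 53 days, exemption $108,000 → ($339,000 − $108,000) × 1.1% × 53/365 = $368.9671
23 February – 15 May 2017: 82 days, exemption $166,000 → ($339,000 − $166,000) × 1.1% × 82/365 = $427.5233
16 May – 31 December 2017: 230 days, exemption $75,000 → ($339,000 − $75,000) × 1.1% × 230/365 = $1,829.9178
Total = $2,626.4082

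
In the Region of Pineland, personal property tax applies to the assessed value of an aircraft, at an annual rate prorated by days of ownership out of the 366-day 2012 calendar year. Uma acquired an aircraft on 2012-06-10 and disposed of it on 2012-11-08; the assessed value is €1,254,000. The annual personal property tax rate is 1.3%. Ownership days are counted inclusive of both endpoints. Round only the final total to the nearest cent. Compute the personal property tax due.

Days held (2012-06-10 to 2012-11-08): 152 out of 366
Tax = €1,254,000 × 1.3% × 152/366 = €6,770.2295

€6,770.23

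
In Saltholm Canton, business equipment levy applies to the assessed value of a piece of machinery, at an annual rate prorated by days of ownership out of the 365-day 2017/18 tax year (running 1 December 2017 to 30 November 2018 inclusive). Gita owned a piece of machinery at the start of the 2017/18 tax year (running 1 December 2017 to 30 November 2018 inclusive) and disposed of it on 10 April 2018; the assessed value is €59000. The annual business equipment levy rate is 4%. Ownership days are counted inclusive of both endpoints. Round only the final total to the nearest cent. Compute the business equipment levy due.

Days held (1 December 2017 – 10 April 2018): 131 out of 365
Tax = €59000 × 4% × 131/365 = €847.0137

€847.01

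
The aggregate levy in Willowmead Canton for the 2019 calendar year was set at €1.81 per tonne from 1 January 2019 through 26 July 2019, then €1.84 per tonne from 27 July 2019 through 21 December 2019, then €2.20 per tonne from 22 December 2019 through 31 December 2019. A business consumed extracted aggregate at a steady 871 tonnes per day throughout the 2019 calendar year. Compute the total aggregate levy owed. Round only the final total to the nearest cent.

1 January – 26 July 2019: 207 days × 871 tonnes/day = 180,297 tonnes at €1.81/tonne → €326,337.57
27 July – 21 December 2019: 148 days × 871 tonnes/day = 128,908 tonnes at €1.84/tonne → €237,190.72
22 December – 31 December 2019: 10 days × 871 tonnes/day = 8,710 tonnes at €2.20/tonne → €19,162.00

€582,690.29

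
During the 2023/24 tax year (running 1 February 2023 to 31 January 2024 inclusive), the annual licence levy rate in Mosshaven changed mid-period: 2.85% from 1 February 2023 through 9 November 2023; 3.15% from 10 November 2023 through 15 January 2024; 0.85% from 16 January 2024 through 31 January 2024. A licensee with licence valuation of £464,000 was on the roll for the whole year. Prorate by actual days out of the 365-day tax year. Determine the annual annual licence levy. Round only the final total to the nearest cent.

1 February – 9 November 2023: 282 days at 2.85% → £464,000 × 2.85% × 282/365 = £10,216.8986
10 November 2023 – 15 January 2024: 67 days at 3.15% → £464,000 × 3.15% × 67/365 = £2,682.9370
16 January – 31 January 2024: 16 days at 0.85% → £464,000 × 0.85% × 16/365 = £172.8877
Total = £13,072.7233

£13,072.72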